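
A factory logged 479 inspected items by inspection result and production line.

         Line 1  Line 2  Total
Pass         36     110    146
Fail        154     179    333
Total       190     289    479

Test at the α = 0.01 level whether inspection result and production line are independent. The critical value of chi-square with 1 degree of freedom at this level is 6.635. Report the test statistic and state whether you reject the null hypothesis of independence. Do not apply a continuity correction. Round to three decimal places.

Grand total N = 479.
Expected counts (row total × column total / N):
  Pass, Line 1: 146×190/479 = 57.9123
  Pass, Line 2: 146×289/479 = 88.0877
  Fail, Line 1: 333×190/479 = 132.0877
  Fail, Line 2: 333×289/479 = 200.9123
Contributions (O − E)²/E:
  (36 − 57.9123)²/57.9123 = 8.2910
  (110 − 88.0877)²/88.0877 = 5.4508
  (154 − 132.0877)²/132.0877 = 3.6351
  (179 − 200.9123)²/200.9123 = 2.3898
χ² = 8.2910 + 5.4508 + 3.6351 + 2.3898 = 19.767
df = (2−1)(2−1) = 1. Since 19.767 > 6.635, reject the null hypothesis of independence at α = 0.01.

19.767; reject H₀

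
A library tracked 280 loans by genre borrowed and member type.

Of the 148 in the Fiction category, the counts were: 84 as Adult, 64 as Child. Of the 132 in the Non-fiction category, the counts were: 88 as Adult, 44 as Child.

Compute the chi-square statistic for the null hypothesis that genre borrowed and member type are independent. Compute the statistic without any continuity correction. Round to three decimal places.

2.892

Row totals: 148, 132. Column totals: 172, 108. Grand total N = 280.
Expected counts (row total × column total / N):
  Fiction, Adult: 148×172/280 = 90.9143
  Fiction, Child: 148×108/280 = 57.0857
  Non-fiction, Adult: 132×172/280 = 81.0857
  Non-fiction, Child: 132×108/280 = 50.9143
Contributions (O − E)²/E:
  (84 − 90.9143)²/90.9143 = 0.5259
  (64 − 57.0857)²/57.0857 = 0.8375
  (88 − 81.0857)²/81.0857 = 0.5896
  (44 − 50.9143)²/50.9143 = 0.9390
χ² = 0.5259 + 0.8375 + 0.5896 + 0.9390 = 2.892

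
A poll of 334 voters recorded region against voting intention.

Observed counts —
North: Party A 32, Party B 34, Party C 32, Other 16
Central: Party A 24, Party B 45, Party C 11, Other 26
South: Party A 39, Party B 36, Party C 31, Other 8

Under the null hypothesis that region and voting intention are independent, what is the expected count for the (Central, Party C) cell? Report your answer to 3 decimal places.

23.485

Row total (Central) = 106; column total (Party C) = 74; grand total N = 334.
Expected count = (row total × column total) / N = 106 × 74 / 334 = 23.485.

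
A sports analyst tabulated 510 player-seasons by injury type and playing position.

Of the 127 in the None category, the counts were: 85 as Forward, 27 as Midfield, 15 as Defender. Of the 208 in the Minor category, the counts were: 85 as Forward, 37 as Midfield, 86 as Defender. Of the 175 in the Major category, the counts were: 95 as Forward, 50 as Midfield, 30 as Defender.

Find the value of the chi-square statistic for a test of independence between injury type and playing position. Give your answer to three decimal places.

Row totals: 127, 208, 175. Column totals: 265, 114, 131. Grand total N = 510.
Expected counts (row total × column total / N):
  None, Forward: 127×265/510 = 65.9902
  None, Midfield: 127×114/510 = 28.3882
  None, Defender: 127×131/510 = 32.6216
  Minor, Forward: 208×265/510 = 108.0784
  Minor, Midfield: 208×114/510 = 46.4941
  Minor, Defender: 208×131/510 = 53.4275
  Major, Forward: 175×265/510 = 90.9314
  Major, Midfield: 175×114/510 = 39.1176
  Major, Defender: 175×131/510 = 44.9510
Contributions (O − E)²/E:
  (85 − 65.9902)²/65.9902 = 5.4762
  (27 − 28.3882)²/28.3882 = 0.0679
  (15 − 32.6216)²/32.6216 = 9.5189
  (85 − 108.0784)²/108.0784 = 4.9280
  (37 − 46.4941)²/46.4941 = 1.9387
  (86 − 53.4275)²/53.4275 = 19.8581
  (95 − 90.9314)²/90.9314 = 0.1820
  (50 − 39.1176)²/39.1176 = 3.0275
  (30 − 44.9510)²/44.9510 = 4.9728
χ² = 5.4762 + 0.0679 + 9.5189 + 4.9280 + 1.9387 + 19.8581 + 0.1820 + 3.0275 + 4.9728 = 49.970

49.970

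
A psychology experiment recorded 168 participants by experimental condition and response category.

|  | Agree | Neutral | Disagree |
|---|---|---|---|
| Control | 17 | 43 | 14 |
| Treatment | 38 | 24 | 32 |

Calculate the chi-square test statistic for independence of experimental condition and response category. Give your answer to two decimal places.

Row totals: 74, 94. Column totals: 55, 67, 46. Grand total N = 168.
Expected counts (row total × column total / N):
  Control, Agree: 74×55/168 = 24.226
  Control, Neutral: 74×67/168 = 29.512
  Control, Disagree: 74×46/168 = 20.262
  Treatment, Agree: 94×55/168 = 30.774
  Treatment, Neutral: 94×67/168 = 37.488
  Treatment, Disagree: 94×46/168 = 25.738
Contributions (O − E)²/E:
  (17 − 24.226)²/24.226 = 2.1553
  (43 − 29.512)²/29.512 = 6.1645
  (14 − 20.262)²/20.262 = 1.9353
  (38 − 30.774)²/30.774 = 1.6967
  (24 − 37.488)²/37.488 = 4.8529
  (32 − 25.738)²/25.738 = 1.5235
χ² = 2.1553 + 6.1645 + 1.9353 + 1.6967 + 4.8529 + 1.5235 = 18.33

18.33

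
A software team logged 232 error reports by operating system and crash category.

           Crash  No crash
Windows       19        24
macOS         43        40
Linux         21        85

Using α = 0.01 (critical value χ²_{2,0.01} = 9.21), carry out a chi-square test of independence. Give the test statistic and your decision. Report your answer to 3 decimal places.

22.366; reject H₀

Row totals: 43, 83, 106. Column totals: 83, 149. Grand total N = 232.
Expected counts (row total × column total / N):
  Windows, Crash: 43×83/232 = 15.38362
  Windows, No crash: 43×149/232 = 27.61638
  macOS, Crash: 83×83/232 = 29.69397
  macOS, No crash: 83×149/232 = 53.30603
  Linux, Crash: 106×83/232 = 37.92241
  Linux, No crash: 106×149/232 = 68.07759
Contributions (O − E)²/E:
  (19 − 15.38362)²/15.38362 = 0.8501
  (24 − 27.61638)²/27.61638 = 0.4736
  (43 − 29.69397)²/29.69397 = 5.9625
  (40 − 53.30603)²/53.30603 = 3.3214
  (21 − 37.92241)²/37.92241 = 7.5514
  (85 − 68.07759)²/68.07759 = 4.2065
χ² = 0.8501 + 0.4736 + 5.9625 + 3.3214 + 7.5514 + 4.2065 = 22.366
df = (3−1)(2−1) = 2. Since 22.366 > 9.21, reject the null hypothesis of independence at α = 0.01.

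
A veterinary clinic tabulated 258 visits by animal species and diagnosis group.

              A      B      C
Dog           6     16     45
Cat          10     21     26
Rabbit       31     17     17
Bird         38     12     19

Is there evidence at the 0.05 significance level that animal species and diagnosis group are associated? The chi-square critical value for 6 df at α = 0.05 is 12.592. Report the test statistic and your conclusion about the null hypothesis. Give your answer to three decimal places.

Row totals: 67, 57, 65, 69. Column totals: 85, 66, 107. Grand total N = 258.
Expected counts (row total × column total / N):
  Dog, A: 67×85/258 = 22.0736
  Dog, B: 67×66/258 = 17.1395
  Dog, C: 67×107/258 = 27.7868
  Cat, A: 57×85/258 = 18.7791
  Cat, B: 57×66/258 = 14.5814
  Cat, C: 57×107/258 = 23.6395
  Rabbit, A: 65×85/258 = 21.4147
  Rabbit, B: 65×66/258 = 16.6279
  Rabbit, C: 65×107/258 = 26.9574
  Bird, A: 69×85/258 = 22.7326
  Bird, B: 69×66/258 = 17.6512
  Bird, C: 69×107/258 = 28.6163
Contributions (O − E)²/E:
  (6 − 22.0736)²/22.0736 = 11.7045
  (16 − 17.1395)²/17.1395 = 0.0758
  (45 − 27.7868)²/27.7868 = 10.6631
  (10 − 18.7791)²/18.7791 = 4.1042
  (21 − 14.5814)²/14.5814 = 2.8254
  (26 − 23.6395)²/23.6395 = 0.2357
  (31 − 21.4147)²/21.4147 = 4.2904
  (17 − 16.6279)²/16.6279 = 0.0083
  (17 − 26.9574)²/26.9574 = 3.6780
  (38 − 22.7326)²/22.7326 = 10.2537
  (12 − 17.6512)²/17.6512 = 1.8093
  (19 − 28.6163)²/28.6163 = 3.2315
χ² = 11.7045 + 0.0758 + 10.6631 + 4.1042 + 2.8254 + 0.2357 + 4.2904 + 0.0083 + 3.6780 + 10.2537 + 1.8093 + 3.2315 = 52.880
df = (4−1)(3−1) = 6. Since 52.880 > 12.592, reject the null hypothesis of independence at α = 0.05.

52.880; reject H₀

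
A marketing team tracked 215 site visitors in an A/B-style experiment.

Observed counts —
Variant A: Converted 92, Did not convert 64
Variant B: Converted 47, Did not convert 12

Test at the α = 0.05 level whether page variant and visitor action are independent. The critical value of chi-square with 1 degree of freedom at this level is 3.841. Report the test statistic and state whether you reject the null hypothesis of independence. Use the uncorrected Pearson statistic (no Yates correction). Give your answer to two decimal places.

Row totals: 156, 59. Column totals: 139, 76. Grand total N = 215.
Expected counts (row total × column total / N):
  Variant A, Converted: 156×139/215 = 100.856
  Variant A, Did not convert: 156×76/215 = 55.144
  Variant B, Converted: 59×139/215 = 38.144
  Variant B, Did not convert: 59×76/215 = 20.856
Contributions (O − E)²/E:
  (92 − 100.856)²/100.856 = 0.7776
  (64 − 55.144)²/55.144 = 1.4223
  (47 − 38.144)²/38.144 = 2.0561
  (12 − 20.856)²/20.856 = 3.7605
χ² = 0.7776 + 1.4223 + 2.0561 + 3.7605 = 8.02
df = (2−1)(2−1) = 1. Since 8.02 > 3.841, reject the null hypothesis of independence at α = 0.05.

8.02; reject H₀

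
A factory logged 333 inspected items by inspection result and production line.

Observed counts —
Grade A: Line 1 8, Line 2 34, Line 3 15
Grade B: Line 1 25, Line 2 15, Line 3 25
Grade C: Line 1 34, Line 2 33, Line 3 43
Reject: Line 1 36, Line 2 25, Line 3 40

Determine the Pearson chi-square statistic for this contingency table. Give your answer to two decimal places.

26.25

Row totals: 57, 65, 110, 101. Column totals: 103, 107, 123. Grand total N = 333.
Expected counts (row total × column total / N):
  Grade A, Line 1: 57×103/333 = 17.631
  Grade A, Line 2: 57×107/333 = 18.315
  Grade A, Line 3: 57×123/333 = 21.054
  Grade B, Line 1: 65×103/333 = 20.105
  Grade B, Line 2: 65×107/333 = 20.886
  Grade B, Line 3: 65×123/333 = 24.009
  Grade C, Line 1: 110×103/333 = 34.024
  Grade C, Line 2: 110×107/333 = 35.345
  Grade C, Line 3: 110×123/333 = 40.631
  Reject, Line 1: 101×103/333 = 31.240
  Reject, Line 2: 101×107/333 = 32.453
  Reject, Line 3: 101×123/333 = 37.306
Contributions (O − E)²/E:
  (8 − 17.631)²/17.631 = 5.2610
  (34 − 18.315)²/18.315 = 13.4327
  (15 − 21.054)²/21.054 = 1.7408
  (25 − 20.105)²/20.105 = 1.1918
  (15 − 20.886)²/20.886 = 1.6588
  (25 − 24.009)²/24.009 = 0.0409
  (34 − 34.024)²/34.024 = 0.0000
  (33 − 35.345)²/35.345 = 0.1556
  (43 − 40.631)²/40.631 = 0.1381
  (36 − 31.240)²/31.240 = 0.7253
  (25 − 32.453)²/32.453 = 1.7116
  (40 − 37.306)²/37.306 = 0.1945
χ² = 5.2610 + 13.4327 + 1.7408 + 1.1918 + 1.6588 + 0.0409 + 0.0000 + 0.1556 + 0.1381 + 0.7253 + 1.7116 + 0.1945 = 26.25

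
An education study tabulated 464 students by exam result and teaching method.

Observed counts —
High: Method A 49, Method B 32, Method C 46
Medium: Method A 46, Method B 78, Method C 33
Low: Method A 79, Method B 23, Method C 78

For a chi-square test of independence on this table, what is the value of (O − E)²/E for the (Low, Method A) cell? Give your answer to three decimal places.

Row total (Low) = 180; column total (Method A) = 174; N = 464.
Expected count E = 180 × 174 / 464 = 67.50000.
Contribution = (O − E)²/E = (79 − 67.50000)² / 67.50000 = 1.959.

1.959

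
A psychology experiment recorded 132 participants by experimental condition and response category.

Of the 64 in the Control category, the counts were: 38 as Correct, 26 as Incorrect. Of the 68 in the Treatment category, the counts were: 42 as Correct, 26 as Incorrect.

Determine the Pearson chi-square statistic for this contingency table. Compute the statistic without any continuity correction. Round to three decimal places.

Row totals: 64, 68. Column totals: 80, 52. Grand total N = 132.
Expected counts (row total × column total / N):
  Control, Correct: 64×80/132 = 38.7879
  Control, Incorrect: 64×52/132 = 25.2121
  Treatment, Correct: 68×80/132 = 41.2121
  Treatment, Incorrect: 68×52/132 = 26.7879
Contributions (O − E)²/E:
  (38 − 38.7879)²/38.7879 = 0.0160
  (26 − 25.2121)²/25.2121 = 0.0246
  (42 − 41.2121)²/41.2121 = 0.0151
  (26 − 26.7879)²/26.7879 = 0.0232
χ² = 0.0160 + 0.0246 + 0.0151 + 0.0232 = 0.079

0.079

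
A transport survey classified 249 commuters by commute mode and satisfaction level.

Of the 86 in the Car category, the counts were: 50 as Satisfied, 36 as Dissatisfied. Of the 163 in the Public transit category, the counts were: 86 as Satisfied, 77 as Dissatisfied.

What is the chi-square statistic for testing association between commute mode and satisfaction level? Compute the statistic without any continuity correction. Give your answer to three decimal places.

Row totals: 86, 163. Column totals: 136, 113. Grand total N = 249.
Expected counts (row total × column total / N):
  Car, Satisfied: 86×136/249 = 46.9719
  Car, Dissatisfied: 86×113/249 = 39.0281
  Public transit, Satisfied: 163×136/249 = 89.0281
  Public transit, Dissatisfied: 163×113/249 = 73.9719
Contributions (O − E)²/E:
  (50 − 46.9719)²/46.9719 = 0.1952
  (36 − 39.0281)²/39.0281 = 0.2349
  (86 − 89.0281)²/89.0281 = 0.1030
  (77 − 73.9719)²/73.9719 = 0.1240
χ² = 0.1952 + 0.2349 + 0.1030 + 0.1240 = 0.657

0.657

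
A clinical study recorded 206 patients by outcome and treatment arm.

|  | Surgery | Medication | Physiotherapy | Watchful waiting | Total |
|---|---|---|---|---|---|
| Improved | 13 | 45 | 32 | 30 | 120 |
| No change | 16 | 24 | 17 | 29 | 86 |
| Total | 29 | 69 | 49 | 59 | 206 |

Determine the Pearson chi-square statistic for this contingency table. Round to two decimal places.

Grand total N = 206.
Expected counts (row total × column total / N):
  Improved, Surgery: 120×29/206 = 16.893
  Improved, Medication: 120×69/206 = 40.194
  Improved, Physiotherapy: 120×49/206 = 28.544
  Improved, Watchful waiting: 120×59/206 = 34.369
  No change, Surgery: 86×29/206 = 12.107
  No change, Medication: 86×69/206 = 28.806
  No change, Physiotherapy: 86×49/206 = 20.456
  No change, Watchful waiting: 86×59/206 = 24.631
Contributions (O − E)²/E:
  (13 − 16.893)²/16.893 = 0.8971
  (45 − 40.194)²/40.194 = 0.5747
  (32 − 28.544)²/28.544 = 0.4184
  (30 − 34.369)²/34.369 = 0.5554
  (16 − 12.107)²/12.107 = 1.2518
  (24 − 28.806)²/28.806 = 0.8018
  (17 − 20.456)²/20.456 = 0.5839
  (29 − 24.631)²/24.631 = 0.7750
χ² = 0.8971 + 0.5747 + 0.4184 + 0.5554 + 1.2518 + 0.8018 + 0.5839 + 0.7750 = 5.86

5.86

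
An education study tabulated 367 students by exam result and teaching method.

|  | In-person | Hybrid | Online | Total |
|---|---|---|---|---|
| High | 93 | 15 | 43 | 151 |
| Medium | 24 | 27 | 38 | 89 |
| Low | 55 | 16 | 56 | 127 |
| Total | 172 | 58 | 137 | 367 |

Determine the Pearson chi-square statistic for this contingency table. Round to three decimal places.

36.274

Grand total N = 367.
Expected counts (row total × column total / N):
  High, In-person: 151×172/367 = 70.7684
  High, Hybrid: 151×58/367 = 23.8638
  High, Online: 151×137/367 = 56.3678
  Medium, In-person: 89×172/367 = 41.7112
  Medium, Hybrid: 89×58/367 = 14.0654
  Medium, Online: 89×137/367 = 33.2234
  Low, In-person: 127×172/367 = 59.5204
  Low, Hybrid: 127×58/367 = 20.0708
  Low, Online: 127×137/367 = 47.4087
Contributions (O − E)²/E:
  (93 − 70.7684)²/70.7684 = 6.9840
  (15 − 23.8638)²/23.8638 = 3.2923
  (43 − 56.3678)²/56.3678 = 3.1702
  (24 − 41.7112)²/41.7112 = 7.5204
  (27 − 14.0654)²/14.0654 = 11.8947
  (38 − 33.2234)²/33.2234 = 0.6867
  (55 − 59.5204)²/59.5204 = 0.3433
  (16 − 20.0708)²/20.0708 = 0.8256
  (56 − 47.4087)²/47.4087 = 1.5569
χ² = 6.9840 + 3.2923 + 3.1702 + 7.5204 + 11.8947 + 0.6867 + 0.3433 + 0.8256 + 1.5569 = 36.274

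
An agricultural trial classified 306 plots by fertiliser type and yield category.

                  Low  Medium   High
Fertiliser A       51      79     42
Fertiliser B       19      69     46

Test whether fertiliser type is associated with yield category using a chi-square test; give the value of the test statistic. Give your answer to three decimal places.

10.936

Row totals: 172, 134. Column totals: 70, 148, 88. Grand total N = 306.
Expected counts (row total × column total / N):
  Fertiliser A, Low: 172×70/306 = 39.3464
  Fertiliser A, Medium: 172×148/306 = 83.1895
  Fertiliser A, High: 172×88/306 = 49.4641
  Fertiliser B, Low: 134×70/306 = 30.6536
  Fertiliser B, Medium: 134×148/306 = 64.8105
  Fertiliser B, High: 134×88/306 = 38.5359
Contributions (O − E)²/E:
  (51 − 39.3464)²/39.3464 = 3.4516
  (79 − 83.1895)²/83.1895 = 0.2110
  (42 − 49.4641)²/49.4641 = 1.1263
  (19 − 30.6536)²/30.6536 = 4.4304
  (69 − 64.8105)²/64.8105 = 0.2708
  (46 − 38.5359)²/38.5359 = 1.4457
χ² = 3.4516 + 0.2110 + 1.1263 + 4.4304 + 0.2708 + 1.4457 = 10.936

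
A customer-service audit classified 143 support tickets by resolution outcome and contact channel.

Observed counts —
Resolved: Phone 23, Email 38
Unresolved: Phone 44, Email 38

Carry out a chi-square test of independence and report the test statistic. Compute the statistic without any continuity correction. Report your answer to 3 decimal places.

3.575

Row totals: 61, 82. Column totals: 67, 76. Grand total N = 143.
Expected counts (row total × column total / N):
  Resolved, Phone: 61×67/143 = 28.5804
  Resolved, Email: 61×76/143 = 32.4196
  Unresolved, Phone: 82×67/143 = 38.4196
  Unresolved, Email: 82×76/143 = 43.5804
Contributions (O − E)²/E:
  (23 − 28.5804)²/28.5804 = 1.0896
  (38 − 32.4196)²/32.4196 = 0.9606
  (44 − 38.4196)²/38.4196 = 0.8105
  (38 − 43.5804)²/43.5804 = 0.7146
χ² = 1.0896 + 0.9606 + 0.8105 + 0.7146 = 3.575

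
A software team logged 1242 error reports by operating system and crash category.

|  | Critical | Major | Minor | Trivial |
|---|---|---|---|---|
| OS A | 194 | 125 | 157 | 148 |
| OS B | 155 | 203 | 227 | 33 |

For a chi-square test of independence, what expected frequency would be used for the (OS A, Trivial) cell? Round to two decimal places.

Row total (OS A) = 624; column total (Trivial) = 181; grand total N = 1242.
Expected count = (row total × column total) / N = 624 × 181 / 1242 = 90.94.

90.94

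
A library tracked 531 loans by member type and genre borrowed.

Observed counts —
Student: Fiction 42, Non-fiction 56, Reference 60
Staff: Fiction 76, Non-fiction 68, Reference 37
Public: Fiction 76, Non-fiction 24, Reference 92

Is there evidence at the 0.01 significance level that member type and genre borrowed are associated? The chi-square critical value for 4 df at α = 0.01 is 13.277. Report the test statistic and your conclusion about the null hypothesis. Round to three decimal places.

Row totals: 158, 181, 192. Column totals: 194, 148, 189. Grand total N = 531.
Expected counts (row total × column total / N):
  Student, Fiction: 158×194/531 = 57.7250
  Student, Non-fiction: 158×148/531 = 44.0377
  Student, Reference: 158×189/531 = 56.2373
  Staff, Fiction: 181×194/531 = 66.1281
  Staff, Non-fiction: 181×148/531 = 50.4482
  Staff, Reference: 181×189/531 = 64.4237
  Public, Fiction: 192×194/531 = 70.1469
  Public, Non-fiction: 192×148/531 = 53.5141
  Public, Reference: 192×189/531 = 68.3390
Contributions (O − E)²/E:
  (42 − 57.7250)²/57.7250 = 4.2837
  (56 − 44.0377)²/44.0377 = 3.2494
  (60 − 56.2373)²/56.2373 = 0.2518
  (76 − 66.1281)²/66.1281 = 1.4737
  (68 − 50.4482)²/50.4482 = 6.1066
  (37 − 64.4237)²/64.4237 = 11.6736
  (76 − 70.1469)²/70.1469 = 0.4884
  (24 − 53.5141)²/53.5141 = 16.2776
  (92 − 68.3390)²/68.3390 = 8.1921
χ² = 4.2837 + 3.2494 + 0.2518 + 1.4737 + 6.1066 + 11.6736 + 0.4884 + 16.2776 + 8.1921 = 51.997
df = (3−1)(3−1) = 4. Since 51.997 > 13.277, reject the null hypothesis of independence at α = 0.01.

51.997; reject H₀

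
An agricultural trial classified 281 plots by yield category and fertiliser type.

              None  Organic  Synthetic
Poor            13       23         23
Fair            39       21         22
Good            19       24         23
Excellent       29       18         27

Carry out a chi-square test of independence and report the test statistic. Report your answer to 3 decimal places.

12.994

Row totals: 59, 82, 66, 74. Column totals: 100, 86, 95. Grand total N = 281.
Expected counts (row total × column total / N):
  Poor, None: 59×100/281 = 20.9964
  Poor, Organic: 59×86/281 = 18.0569
  Poor, Synthetic: 59×95/281 = 19.9466
  Fair, None: 82×100/281 = 29.1815
  Fair, Organic: 82×86/281 = 25.0961
  Fair, Synthetic: 82×95/281 = 27.7224
  Good, None: 66×100/281 = 23.4875
  Good, Organic: 66×86/281 = 20.1993
  Good, Synthetic: 66×95/281 = 22.3132
  Excellent, None: 74×100/281 = 26.3345
  Excellent, Organic: 74×86/281 = 22.6477
  Excellent, Synthetic: 74×95/281 = 25.0178
Contributions (O − E)²/E:
  (13 − 20.9964)²/20.9964 = 3.0454
  (23 − 18.0569)²/18.0569 = 1.3532
  (23 − 19.9466)²/19.9466 = 0.4674
  (39 − 29.1815)²/29.1815 = 3.3036
  (21 − 25.0961)²/25.0961 = 0.6686
  (22 − 27.7224)²/27.7224 = 1.1812
  (19 − 23.4875)²/23.4875 = 0.8574
  (24 − 20.1993)²/20.1993 = 0.7151
  (23 − 22.3132)²/22.3132 = 0.0211
  (29 − 26.3345)²/26.3345 = 0.2698
  (18 − 22.6477)²/22.6477 = 0.9538
  (27 − 25.0178)²/25.0178 = 0.1571
χ² = 3.0454 + 1.3532 + 0.4674 + 3.3036 + 0.6686 + 1.1812 + 0.8574 + 0.7151 + 0.0211 + 0.2698 + 0.9538 + 0.1571 = 12.994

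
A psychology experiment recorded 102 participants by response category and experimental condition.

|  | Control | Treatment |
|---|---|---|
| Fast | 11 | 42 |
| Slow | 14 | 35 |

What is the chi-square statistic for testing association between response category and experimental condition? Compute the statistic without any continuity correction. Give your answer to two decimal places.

0.84

Row totals: 53, 49. Column totals: 25, 77. Grand total N = 102.
Expected counts (row total × column total / N):
  Fast, Control: 53×25/102 = 12.990
  Fast, Treatment: 53×77/102 = 40.010
  Slow, Control: 49×25/102 = 12.010
  Slow, Treatment: 49×77/102 = 36.990
Contributions (O − E)²/E:
  (11 − 12.990)²/12.990 = 0.3049
  (42 − 40.010)²/40.010 = 0.0990
  (14 − 12.010)²/12.010 = 0.3297
  (35 − 36.990)²/36.990 = 0.1071
χ² = 0.3049 + 0.0990 + 0.3297 + 0.1071 = 0.84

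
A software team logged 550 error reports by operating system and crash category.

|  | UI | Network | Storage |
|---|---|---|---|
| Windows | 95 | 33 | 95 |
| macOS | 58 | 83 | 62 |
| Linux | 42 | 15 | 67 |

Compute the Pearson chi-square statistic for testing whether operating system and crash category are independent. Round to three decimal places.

56.366

Row totals: 223, 203, 124. Column totals: 195, 131, 224. Grand total N = 550.
Expected counts (row total × column total / N):
  Windows, UI: 223×195/550 = 79.0636
  Windows, Network: 223×131/550 = 53.1145
  Windows, Storage: 223×224/550 = 90.8218
  macOS, UI: 203×195/550 = 71.9727
  macOS, Network: 203×131/550 = 48.3509
  macOS, Storage: 203×224/550 = 82.6764
  Linux, UI: 124×195/550 = 43.9636
  Linux, Network: 124×131/550 = 29.5345
  Linux, Storage: 124×224/550 = 50.5018
Contributions (O − E)²/E:
  (95 − 79.0636)²/79.0636 = 3.2122
  (33 − 53.1145)²/53.1145 = 7.6174
  (95 − 90.8218)²/90.8218 = 0.1922
  (58 − 71.9727)²/71.9727 = 2.7126
  (83 − 48.3509)²/48.3509 = 24.8302
  (62 − 82.6764)²/82.6764 = 5.1709
  (42 − 43.9636)²/43.9636 = 0.0877
  (15 − 29.5345)²/29.5345 = 7.1527
  (67 − 50.5018)²/50.5018 = 5.3897
χ² = 3.2122 + 7.6174 + 0.1922 + 2.7126 + 24.8302 + 5.1709 + 0.0877 + 7.1527 + 5.3897 = 56.366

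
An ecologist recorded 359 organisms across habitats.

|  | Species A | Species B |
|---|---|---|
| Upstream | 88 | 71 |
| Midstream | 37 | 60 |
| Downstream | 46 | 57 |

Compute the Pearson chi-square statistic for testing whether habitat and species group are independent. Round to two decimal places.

7.66

Row totals: 159, 97, 103. Column totals: 171, 188. Grand total N = 359.
Expected counts (row total × column total / N):
  Upstream, Species A: 159×171/359 = 75.735
  Upstream, Species B: 159×188/359 = 83.265
  Midstream, Species A: 97×171/359 = 46.203
  Midstream, Species B: 97×188/359 = 50.797
  Downstream, Species A: 103×171/359 = 49.061
  Downstream, Species B: 103×188/359 = 53.939
Contributions (O − E)²/E:
  (88 − 75.735)²/75.735 = 1.9863
  (71 − 83.265)²/83.265 = 1.8066
  (37 − 46.203)²/46.203 = 1.8331
  (60 − 50.797)²/50.797 = 1.6673
  (46 − 49.061)²/49.061 = 0.1910
  (57 − 53.939)²/53.939 = 0.1737
χ² = 1.9863 + 1.8066 + 1.8331 + 1.6673 + 0.1910 + 0.1737 = 7.66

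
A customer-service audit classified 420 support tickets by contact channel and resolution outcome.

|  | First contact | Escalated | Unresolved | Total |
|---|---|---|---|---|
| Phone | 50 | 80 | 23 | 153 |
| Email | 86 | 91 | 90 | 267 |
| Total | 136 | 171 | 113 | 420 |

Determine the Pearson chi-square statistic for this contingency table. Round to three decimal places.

20.533

Grand total N = 420.
Expected counts (row total × column total / N):
  Phone, First contact: 153×136/420 = 49.54286
  Phone, Escalated: 153×171/420 = 62.29286
  Phone, Unresolved: 153×113/420 = 41.16429
  Email, First contact: 267×136/420 = 86.45714
  Email, Escalated: 267×171/420 = 108.70714
  Email, Unresolved: 267×113/420 = 71.83571
Contributions (O − E)²/E:
  (50 − 49.54286)²/49.54286 = 0.0042
  (80 − 62.29286)²/62.29286 = 5.0334
  (23 − 41.16429)²/41.16429 = 8.0152
  (86 − 86.45714)²/86.45714 = 0.0024
  (91 − 108.70714)²/108.70714 = 2.8843
  (90 − 71.83571)²/71.83571 = 4.5930
χ² = 0.0042 + 5.0334 + 8.0152 + 0.0024 + 2.8843 + 4.5930 = 20.533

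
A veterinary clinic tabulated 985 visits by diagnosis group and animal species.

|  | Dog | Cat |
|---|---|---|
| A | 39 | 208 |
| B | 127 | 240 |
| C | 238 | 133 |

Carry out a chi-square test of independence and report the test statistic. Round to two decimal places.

153.29

Row totals: 247, 367, 371. Column totals: 404, 581. Grand total N = 985.
Expected counts (row total × column total / N):
  A, Dog: 247×404/985 = 101.308
  A, Cat: 247×581/985 = 145.692
  B, Dog: 367×404/985 = 150.526
  B, Cat: 367×581/985 = 216.474
  C, Dog: 371×404/985 = 152.166
  C, Cat: 371×581/985 = 218.834
Contributions (O − E)²/E:
  (39 − 101.308)²/101.308 = 38.3216
  (208 − 145.692)²/145.692 = 26.6472
  (127 − 150.526)²/150.526 = 3.6769
  (240 − 216.474)²/216.474 = 2.5568
  (238 − 152.166)²/152.166 = 48.4174
  (133 − 218.834)²/218.834 = 33.6670
χ² = 38.3216 + 26.6472 + 3.6769 + 2.5568 + 48.4174 + 33.6670 = 153.29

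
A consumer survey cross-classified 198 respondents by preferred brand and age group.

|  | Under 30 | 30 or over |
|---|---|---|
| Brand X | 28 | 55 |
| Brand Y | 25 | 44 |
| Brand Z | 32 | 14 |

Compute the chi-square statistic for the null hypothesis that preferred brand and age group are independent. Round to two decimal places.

17.45

Row totals: 83, 69, 46. Column totals: 85, 113. Grand total N = 198.
Expected counts (row total × column total / N):
  Brand X, Under 30: 83×85/198 = 35.631
  Brand X, 30 or over: 83×113/198 = 47.369
  Brand Y, Under 30: 69×85/198 = 29.621
  Brand Y, 30 or over: 69×113/198 = 39.379
  Brand Z, Under 30: 46×85/198 = 19.747
  Brand Z, 30 or over: 46×113/198 = 26.253
Contributions (O − E)²/E:
  (28 − 35.631)²/35.631 = 1.6343
  (55 − 47.369)²/47.369 = 1.2293
  (25 − 29.621)²/29.621 = 0.7209
  (44 − 39.379)²/39.379 = 0.5423
  (32 − 19.747)²/19.747 = 7.6030
  (14 − 26.253)²/26.253 = 5.7188
χ² = 1.6343 + 1.2293 + 0.7209 + 0.5423 + 7.6030 + 5.7188 = 17.45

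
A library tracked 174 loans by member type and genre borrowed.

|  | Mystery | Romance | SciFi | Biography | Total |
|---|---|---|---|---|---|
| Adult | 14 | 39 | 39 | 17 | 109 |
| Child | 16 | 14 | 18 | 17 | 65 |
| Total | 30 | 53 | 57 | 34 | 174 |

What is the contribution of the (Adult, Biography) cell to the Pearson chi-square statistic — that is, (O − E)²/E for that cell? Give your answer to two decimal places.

Row total (Adult) = 109; column total (Biography) = 34; N = 174.
Expected count E = 109 × 34 / 174 = 21.29885.
Contribution = (O − E)²/E = (17 − 21.29885)² / 21.29885 = 0.87.

0.87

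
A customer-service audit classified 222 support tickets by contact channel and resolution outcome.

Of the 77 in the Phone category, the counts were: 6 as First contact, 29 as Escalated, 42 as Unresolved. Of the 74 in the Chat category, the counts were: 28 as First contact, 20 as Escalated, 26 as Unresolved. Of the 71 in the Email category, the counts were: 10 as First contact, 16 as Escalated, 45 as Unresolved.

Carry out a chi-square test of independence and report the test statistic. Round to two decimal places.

Row totals: 77, 74, 71. Column totals: 44, 65, 113. Grand total N = 222.
Expected counts (row total × column total / N):
  Phone, First contact: 77×44/222 = 15.2613
  Phone, Escalated: 77×65/222 = 22.5450
  Phone, Unresolved: 77×113/222 = 39.1937
  Chat, First contact: 74×44/222 = 14.6667
  Chat, Escalated: 74×65/222 = 21.6667
  Chat, Unresolved: 74×113/222 = 37.6667
  Email, First contact: 71×44/222 = 14.0721
  Email, Escalated: 71×65/222 = 20.7883
  Email, Unresolved: 71×113/222 = 36.1396
Contributions (O − E)²/E:
  (6 − 15.2613)²/15.2613 = 5.6202
  (29 − 22.5450)²/22.5450 = 1.8482
  (42 − 39.1937)²/39.1937 = 0.2009
  (28 − 14.6667)²/14.6667 = 12.1211
  (20 − 21.6667)²/21.6667 = 0.1282
  (26 − 37.6667)²/37.6667 = 3.6136
  (10 − 14.0721)²/14.0721 = 1.1784
  (16 − 20.7883)²/20.7883 = 1.1029
  (45 − 36.1396)²/36.1396 = 2.1723
χ² = 5.6202 + 1.8482 + 0.2009 + 12.1211 + 0.1282 + 3.6136 + 1.1784 + 1.1029 + 2.1723 = 27.99

27.99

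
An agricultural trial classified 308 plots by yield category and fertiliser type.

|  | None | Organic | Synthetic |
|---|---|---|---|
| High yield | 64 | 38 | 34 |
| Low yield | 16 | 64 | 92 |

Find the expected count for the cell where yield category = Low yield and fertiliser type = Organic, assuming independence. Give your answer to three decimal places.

Row total (Low yield) = 172; column total (Organic) = 102; grand total N = 308.
Expected count = (row total × column total) / N = 172 × 102 / 308 = 56.961.

56.961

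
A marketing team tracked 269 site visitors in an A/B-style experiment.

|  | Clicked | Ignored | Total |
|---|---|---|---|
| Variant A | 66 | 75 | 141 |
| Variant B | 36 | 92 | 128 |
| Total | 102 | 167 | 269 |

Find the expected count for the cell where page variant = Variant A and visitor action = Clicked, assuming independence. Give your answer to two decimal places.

Row total (Variant A) = 141; column total (Clicked) = 102; grand total N = 269.
Expected count = (row total × column total) / N = 141 × 102 / 269 = 53.46.

53.46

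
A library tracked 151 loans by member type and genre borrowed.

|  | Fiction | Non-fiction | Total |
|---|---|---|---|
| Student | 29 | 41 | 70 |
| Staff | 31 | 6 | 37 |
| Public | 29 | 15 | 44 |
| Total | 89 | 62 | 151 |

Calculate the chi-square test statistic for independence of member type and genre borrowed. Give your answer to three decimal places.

Grand total N = 151.
Expected counts (row total × column total / N):
  Student, Fiction: 70×89/151 = 41.25828
  Student, Non-fiction: 70×62/151 = 28.74172
  Staff, Fiction: 37×89/151 = 21.80795
  Staff, Non-fiction: 37×62/151 = 15.19205
  Public, Fiction: 44×89/151 = 25.93377
  Public, Non-fiction: 44×62/151 = 18.06623
Contributions (O − E)²/E:
  (29 − 41.25828)²/41.25828 = 3.6421
  (41 − 28.74172)²/28.74172 = 5.2281
  (31 − 21.80795)²/21.80795 = 3.8744
  (6 − 15.19205)²/15.19205 = 5.5617
  (29 − 25.93377)²/25.93377 = 0.3625
  (15 − 18.06623)²/18.06623 = 0.5204
χ² = 3.6421 + 5.2281 + 3.8744 + 5.5617 + 0.3625 + 0.5204 = 19.189

19.189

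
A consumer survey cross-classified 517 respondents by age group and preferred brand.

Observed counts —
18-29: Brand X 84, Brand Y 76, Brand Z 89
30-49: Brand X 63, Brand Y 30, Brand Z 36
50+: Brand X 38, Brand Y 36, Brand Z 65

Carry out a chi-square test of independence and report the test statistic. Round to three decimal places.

Row totals: 249, 129, 139. Column totals: 185, 142, 190. Grand total N = 517.
Expected counts (row total × column total / N):
  18-29, Brand X: 249×185/517 = 89.10058
  18-29, Brand Y: 249×142/517 = 68.39072
  18-29, Brand Z: 249×190/517 = 91.50870
  30-49, Brand X: 129×185/517 = 46.16054
  30-49, Brand Y: 129×142/517 = 35.43133
  30-49, Brand Z: 129×190/517 = 47.40812
  50+, Brand X: 139×185/517 = 49.73888
  50+, Brand Y: 139×142/517 = 38.17795
  50+, Brand Z: 139×190/517 = 51.08317
Contributions (O − E)²/E:
  (84 − 89.10058)²/89.10058 = 0.2920
  (76 − 68.39072)²/68.39072 = 0.8466
  (89 − 91.50870)²/91.50870 = 0.0688
  (63 − 46.16054)²/46.16054 = 6.1431
  (30 − 35.43133)²/35.43133 = 0.8326
  (36 − 47.40812)²/47.40812 = 2.7452
  (38 − 49.73888)²/49.73888 = 2.7705
  (36 − 38.17795)²/38.17795 = 0.1242
  (65 − 51.08317)²/51.08317 = 3.7914
χ² = 0.2920 + 0.8466 + 0.0688 + 6.1431 + 0.8326 + 2.7452 + 2.7705 + 0.1242 + 3.7914 = 17.614

17.614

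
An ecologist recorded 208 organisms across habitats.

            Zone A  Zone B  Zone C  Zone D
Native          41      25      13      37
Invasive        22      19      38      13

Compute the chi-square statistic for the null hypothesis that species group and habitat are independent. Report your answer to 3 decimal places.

27.926

Row totals: 116, 92. Column totals: 63, 44, 51, 50. Grand total N = 208.
Expected counts (row total × column total / N):
  Native, Zone A: 116×63/208 = 35.1346
  Native, Zone B: 116×44/208 = 24.5385
  Native, Zone C: 116×51/208 = 28.4423
  Native, Zone D: 116×50/208 = 27.8846
  Invasive, Zone A: 92×63/208 = 27.8654
  Invasive, Zone B: 92×44/208 = 19.4615
  Invasive, Zone C: 92×51/208 = 22.5577
  Invasive, Zone D: 92×50/208 = 22.1154
Contributions (O − E)²/E:
  (41 − 35.1346)²/35.1346 = 0.9792
  (25 − 24.5385)²/24.5385 = 0.0087
  (13 − 28.4423)²/28.4423 = 8.3842
  (37 − 27.8846)²/27.8846 = 2.9798
  (22 − 27.8654)²/27.8654 = 1.2346
  (19 − 19.4615)²/19.4615 = 0.0109
  (38 − 22.5577)²/22.5577 = 10.5713
  (13 − 22.1154)²/22.1154 = 3.7571
χ² = 0.9792 + 0.0087 + 8.3842 + 2.9798 + 1.2346 + 0.0109 + 10.5713 + 3.7571 = 27.926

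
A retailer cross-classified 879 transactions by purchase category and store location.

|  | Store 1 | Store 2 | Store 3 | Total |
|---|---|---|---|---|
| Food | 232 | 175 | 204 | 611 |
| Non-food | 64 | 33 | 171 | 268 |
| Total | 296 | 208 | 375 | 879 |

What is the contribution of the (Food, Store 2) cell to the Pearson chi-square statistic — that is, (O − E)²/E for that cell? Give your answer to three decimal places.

Row total (Food) = 611; column total (Store 2) = 208; N = 879.
Expected count E = 611 × 208 / 879 = 144.5825.
Contribution = (O − E)²/E = (175 − 144.5825)² / 144.5825 = 6.399.

6.399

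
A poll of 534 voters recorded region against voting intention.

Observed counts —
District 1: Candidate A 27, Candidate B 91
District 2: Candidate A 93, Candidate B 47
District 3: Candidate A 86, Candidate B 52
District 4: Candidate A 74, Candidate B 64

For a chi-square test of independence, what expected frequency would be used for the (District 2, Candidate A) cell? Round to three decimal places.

73.408

Row total (District 2) = 140; column total (Candidate A) = 280; grand total N = 534.
Expected count = (row total × column total) / N = 140 × 280 / 534 = 73.408.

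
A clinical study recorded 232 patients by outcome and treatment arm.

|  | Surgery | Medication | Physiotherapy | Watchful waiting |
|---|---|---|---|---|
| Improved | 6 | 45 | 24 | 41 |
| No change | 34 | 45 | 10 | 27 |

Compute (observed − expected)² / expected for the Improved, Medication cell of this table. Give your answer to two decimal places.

0.00

Row total (Improved) = 116; column total (Medication) = 90; N = 232.
Expected count E = 116 × 90 / 232 = 45.000.
Contribution = (O − E)²/E = (45 − 45.000)² / 45.000 = 0.00.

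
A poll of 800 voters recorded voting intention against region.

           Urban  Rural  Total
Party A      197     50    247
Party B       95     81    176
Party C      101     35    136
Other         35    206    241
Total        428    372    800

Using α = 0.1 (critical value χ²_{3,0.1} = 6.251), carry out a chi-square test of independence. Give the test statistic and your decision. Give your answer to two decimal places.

239.21; reject H₀

Grand total N = 800.
Expected counts (row total × column total / N):
  Party A, Urban: 247×428/800 = 132.145
  Party A, Rural: 247×372/800 = 114.855
  Party B, Urban: 176×428/800 = 94.160
  Party B, Rural: 176×372/800 = 81.840
  Party C, Urban: 136×428/800 = 72.760
  Party C, Rural: 136×372/800 = 63.240
  Other, Urban: 241×428/800 = 128.935
  Other, Rural: 241×372/800 = 112.065
Contributions (O − E)²/E:
  (197 − 132.145)²/132.145 = 31.8300
  (50 − 114.855)²/114.855 = 36.6216
  (95 − 94.160)²/94.160 = 0.0075
  (81 − 81.840)²/81.840 = 0.0086
  (101 − 72.760)²/72.760 = 10.9607
  (35 − 63.240)²/63.240 = 12.6107
  (35 − 128.935)²/128.935 = 68.4359
  (206 − 112.065)²/112.065 = 78.7381
χ² = 31.8300 + 36.6216 + 0.0075 + 0.0086 + 10.9607 + 12.6107 + 68.4359 + 78.7381 = 239.21
df = (4−1)(2−1) = 3. Since 239.21 > 6.251, reject the null hypothesis of independence at α = 0.1.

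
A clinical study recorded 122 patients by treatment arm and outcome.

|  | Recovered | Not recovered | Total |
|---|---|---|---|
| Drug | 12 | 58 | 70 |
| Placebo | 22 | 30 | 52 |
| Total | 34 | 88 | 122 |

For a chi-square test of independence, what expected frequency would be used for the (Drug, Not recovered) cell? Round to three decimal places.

Row total (Drug) = 70; column total (Not recovered) = 88; grand total N = 122.
Expected count = (row total × column total) / N = 70 × 88 / 122 = 50.492.

50.492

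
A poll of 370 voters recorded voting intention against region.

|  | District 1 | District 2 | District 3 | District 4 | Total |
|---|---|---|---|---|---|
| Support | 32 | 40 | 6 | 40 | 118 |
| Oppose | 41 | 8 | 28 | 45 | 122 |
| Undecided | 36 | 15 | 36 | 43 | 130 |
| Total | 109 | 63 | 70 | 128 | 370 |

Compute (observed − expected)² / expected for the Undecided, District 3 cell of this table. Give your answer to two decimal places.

Row total (Undecided) = 130; column total (District 3) = 70; N = 370.
Expected count E = 130 × 70 / 370 = 24.595.
Contribution = (O − E)²/E = (36 − 24.595)² / 24.595 = 5.29.

5.29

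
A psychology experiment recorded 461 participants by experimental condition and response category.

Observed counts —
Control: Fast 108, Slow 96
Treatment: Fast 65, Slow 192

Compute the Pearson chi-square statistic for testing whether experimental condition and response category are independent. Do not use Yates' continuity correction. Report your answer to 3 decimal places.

Row totals: 204, 257. Column totals: 173, 288. Grand total N = 461.
Expected counts (row total × column total / N):
  Control, Fast: 204×173/461 = 76.5553
  Control, Slow: 204×288/461 = 127.4447
  Treatment, Fast: 257×173/461 = 96.4447
  Treatment, Slow: 257×288/461 = 160.5553
Contributions (O − E)²/E:
  (108 − 76.5553)²/76.5553 = 12.9158
  (96 − 127.4447)²/127.4447 = 7.7584
  (65 − 96.4447)²/96.4447 = 10.2522
  (192 − 160.5553)²/160.5553 = 6.1584
χ² = 12.9158 + 7.7584 + 10.2522 + 6.1584 = 37.085

37.085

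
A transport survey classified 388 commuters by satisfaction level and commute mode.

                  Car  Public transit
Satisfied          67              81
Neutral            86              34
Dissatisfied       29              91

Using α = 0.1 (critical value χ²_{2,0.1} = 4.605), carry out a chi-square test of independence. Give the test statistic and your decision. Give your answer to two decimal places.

54.62; reject H₀

Row totals: 148, 120, 120. Column totals: 182, 206. Grand total N = 388.
Expected counts (row total × column total / N):
  Satisfied, Car: 148×182/388 = 69.423
  Satisfied, Public transit: 148×206/388 = 78.577
  Neutral, Car: 120×182/388 = 56.289
  Neutral, Public transit: 120×206/388 = 63.711
  Dissatisfied, Car: 120×182/388 = 56.289
  Dissatisfied, Public transit: 120×206/388 = 63.711
Contributions (O − E)²/E:
  (67 − 69.423)²/69.423 = 0.0846
  (81 − 78.577)²/78.577 = 0.0747
  (86 − 56.289)²/56.289 = 15.6823
  (34 − 63.711)²/63.711 = 13.8554
  (29 − 56.289)²/56.289 = 13.2298
  (91 − 63.711)²/63.711 = 11.6886
χ² = 0.0846 + 0.0747 + 15.6823 + 13.8554 + 13.2298 + 11.6886 = 54.62
df = (3−1)(2−1) = 2. Since 54.62 > 4.605, reject the null hypothesis of independence at α = 0.1.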